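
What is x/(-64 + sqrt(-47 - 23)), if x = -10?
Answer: 320/2083 + 5*I*sqrt(70)/2083 ≈ 0.15362 + 0.020083*I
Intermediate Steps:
x/(-64 + sqrt(-47 - 23)) = -10/(-64 + sqrt(-47 - 23)) = -10/(-64 + sqrt(-70)) = -10/(-64 + I*sqrt(70))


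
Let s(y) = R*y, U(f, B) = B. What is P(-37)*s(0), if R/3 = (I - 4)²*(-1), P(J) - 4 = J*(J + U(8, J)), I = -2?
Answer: 0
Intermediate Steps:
P(J) = 4 + 2*J² (P(J) = 4 + J*(J + J) = 4 + J*(2*J) = 4 + 2*J²)
R = -108 (R = 3*((-2 - 4)²*(-1)) = 3*((-6)²*(-1)) = 3*(36*(-1)) = 3*(-36) = -108)
s(y) = -108*y
P(-37)*s(0) = (4 + 2*(-37)²)*(-108*0) = (4 + 2*1369)*0 = (4 + 2738)*0 = 2742*0 = 0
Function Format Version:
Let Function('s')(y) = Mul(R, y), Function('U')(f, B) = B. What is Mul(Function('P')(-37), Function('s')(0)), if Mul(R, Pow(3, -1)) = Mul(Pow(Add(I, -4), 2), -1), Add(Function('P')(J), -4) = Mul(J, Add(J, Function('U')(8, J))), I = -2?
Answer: 0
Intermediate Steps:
Function('P')(J) = Add(4, Mul(2, Pow(J, 2))) (Function('P')(J) = Add(4, Mul(J, Add(J, J))) = Add(4, Mul(J, Mul(2, J))) = Add(4, Mul(2, Pow(J, 2))))
R = -108 (R = Mul(3, Mul(Pow(Add(-2, -4), 2), -1)) = Mul(3, Mul(Pow(-6, 2), -1)) = Mul(3, Mul(36, -1)) = Mul(3, -36) = -108)
Function('s')(y) = Mul(-108, y)
Mul(Function('P')(-37), Function('s')(0)) = Mul(Add(4, Mul(2, Pow(-37, 2))), Mul(-108, 0)) = Mul(Add(4, Mul(2, 1369)), 0) = Mul(Add(4, 2738), 0) = Mul(2742, 0) = 0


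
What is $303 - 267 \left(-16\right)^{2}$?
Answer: $-68049$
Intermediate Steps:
$303 - 267 \left(-16\right)^{2} = 303 - 68352 = -68049$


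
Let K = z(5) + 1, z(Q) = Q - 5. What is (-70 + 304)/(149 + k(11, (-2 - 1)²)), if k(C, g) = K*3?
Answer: 117/76 ≈ 1.5395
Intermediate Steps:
z(Q) = -5 + Q
K = 1 (K = (-5 + 5) + 1 = 0 + 1 = 1)
k(C, g) = 3 (k(C, g) = 1*3 = 3)
(-70 + 304)/(149 + k(11, (-2 - 1)²)) = (-70 + 304)/(149 + 3) = 234/152 = 234*(1/152) = 117/76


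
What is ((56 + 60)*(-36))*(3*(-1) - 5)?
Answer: 33408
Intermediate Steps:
((56 + 60)*(-36))*(3*(-1) - 5) = (116*(-36))*(-3 - 5) = -4176*(-8) = 33408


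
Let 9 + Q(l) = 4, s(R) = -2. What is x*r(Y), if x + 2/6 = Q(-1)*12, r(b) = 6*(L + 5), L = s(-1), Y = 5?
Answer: -1086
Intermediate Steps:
Q(l) = -5 (Q(l) = -9 + 4 = -5)
L = -2
r(b) = 18 (r(b) = 6*(-2 + 5) = 6*3 = 18)
x = -181/3 (x = -⅓ - 5*12 = -⅓ - 60 = -181/3 ≈ -60.333)
x*r(Y) = -181/3*18 = -1086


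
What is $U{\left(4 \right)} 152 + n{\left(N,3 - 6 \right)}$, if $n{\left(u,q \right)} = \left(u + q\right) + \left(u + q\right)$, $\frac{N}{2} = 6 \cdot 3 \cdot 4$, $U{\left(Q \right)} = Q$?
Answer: $890$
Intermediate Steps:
$N = 144$ ($N = 2 \cdot 6 \cdot 3 \cdot 4 = 2 \cdot 18 \cdot 4 = 2 \cdot 72 = 144$)
$n{\left(u,q \right)} = 2 q + 2 u$ ($n{\left(u,q \right)} = \left(q + u\right) + \left(q + u\right) = 2 q + 2 u$)
$U{\left(4 \right)} 152 + n{\left(N,3 - 6 \right)} = 4 \cdot 152 + \left(2 \left(3 - 6\right) + 2 \cdot 144\right) = 608 + \left(2 \left(-3\right) + 288\right) = 608 + \left(-6 + 288\right) = 608 + 282 = 890$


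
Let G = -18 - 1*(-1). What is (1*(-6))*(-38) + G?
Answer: 211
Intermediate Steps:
G = -17 (G = -18 + 1 = -17)
(1*(-6))*(-38) + G = (1*(-6))*(-38) - 17 = -6*(-38) - 17 = 228 - 17 = 211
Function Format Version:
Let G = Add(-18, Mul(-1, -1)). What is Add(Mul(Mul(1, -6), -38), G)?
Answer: 211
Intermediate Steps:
G = -17 (G = Add(-18, 1) = -17)
Add(Mul(Mul(1, -6), -38), G) = Add(Mul(Mul(1, -6), -38), -17) = Add(Mul(-6, -38), -17) = Add(228, -17) = 211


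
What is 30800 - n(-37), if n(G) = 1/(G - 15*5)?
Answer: 3449601/112 ≈ 30800.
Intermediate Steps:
n(G) = 1/(-75 + G) (n(G) = 1/(G - 75) = 1/(-75 + G))
30800 - n(-37) = 30800 - 1/(-75 - 37) = 30800 - 1/(-112) = 30800 - 1*(-1/112) = 30800 + 1/112 = 3449601/112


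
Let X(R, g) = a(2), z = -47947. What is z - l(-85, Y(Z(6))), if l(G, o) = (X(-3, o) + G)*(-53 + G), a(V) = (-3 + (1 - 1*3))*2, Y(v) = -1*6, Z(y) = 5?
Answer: -61057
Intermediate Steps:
Y(v) = -6
a(V) = -10 (a(V) = (-3 + (1 - 3))*2 = (-3 - 2)*2 = -5*2 = -10)
X(R, g) = -10
l(G, o) = (-53 + G)*(-10 + G) (l(G, o) = (-10 + G)*(-53 + G) = (-53 + G)*(-10 + G))
z - l(-85, Y(Z(6))) = -47947 - (530 + (-85)**2 - 63*(-85)) = -47947 - (530 + 7225 + 5355) = -47947 - 1*13110 = -47947 - 13110 = -61057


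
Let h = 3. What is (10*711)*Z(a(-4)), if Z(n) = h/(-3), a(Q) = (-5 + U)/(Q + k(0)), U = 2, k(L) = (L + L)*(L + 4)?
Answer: -7110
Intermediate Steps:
k(L) = 2*L*(4 + L) (k(L) = (2*L)*(4 + L) = 2*L*(4 + L))
a(Q) = -3/Q (a(Q) = (-5 + 2)/(Q + 2*0*(4 + 0)) = -3/(Q + 2*0*4) = -3/(Q + 0) = -3/Q)
Z(n) = -1 (Z(n) = 3/(-3) = 3*(-⅓) = -1)
(10*711)*Z(a(-4)) = (10*711)*(-1) = 7110*(-1) = -7110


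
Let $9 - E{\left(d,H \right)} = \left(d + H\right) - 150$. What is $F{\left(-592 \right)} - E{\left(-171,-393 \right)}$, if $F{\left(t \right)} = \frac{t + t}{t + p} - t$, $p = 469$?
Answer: $- \frac{14929}{123} \approx -121.37$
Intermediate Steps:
$E{\left(d,H \right)} = 159 - H - d$ ($E{\left(d,H \right)} = 9 - \left(\left(d + H\right) - 150\right) = 9 - \left(\left(H + d\right) - 150\right) = 9 - \left(-150 + H + d\right) = 159 - H - d$)
$F{\left(t \right)} = - t + \frac{2 t}{469 + t}$ ($F{\left(t \right)} = \frac{t + t}{t + 469} - t = \frac{2 t}{469 + t} - t = - t + \frac{2 t}{469 + t}$)
$F{\left(-592 \right)} - E{\left(-171,-393 \right)} = \left(-1\right) \left(-592\right) \frac{1}{469 - 592} \left(467 - 592\right) - \left(159 - -393 - -171\right) = \left(-1\right) \left(-592\right) \frac{1}{-123} \left(-125\right) - \left(159 + 393 + 171\right) = \left(-1\right) \left(-592\right) \left(- \frac{1}{123}\right) \left(-125\right) - 723 = \frac{74000}{123} - 723 = - \frac{14929}{123}$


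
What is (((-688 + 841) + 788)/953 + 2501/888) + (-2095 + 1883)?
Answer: -176188907/846264 ≈ -208.20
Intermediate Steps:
(((-688 + 841) + 788)/953 + 2501/888) + (-2095 + 1883) = ((153 + 788)*(1/953) + 2501*(1/888)) - 212 = (941*(1/953) + 2501/888) - 212 = (941/953 + 2501/888) - 212 = 3219061/846264 - 212 = -176188907/846264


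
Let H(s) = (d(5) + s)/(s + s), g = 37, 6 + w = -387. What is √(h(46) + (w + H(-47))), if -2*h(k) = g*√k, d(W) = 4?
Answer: √(-3468506 - 163466*√46)/94 ≈ 22.76*I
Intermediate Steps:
w = -393 (w = -6 - 387 = -393)
h(k) = -37*√k/2
H(s) = (4 + s)/(2*s) (H(s) = (4 + s)/(s + s) = (4 + s)/((2*s)) = (4 + s)*(1/(2*s)) = (4 + s)/(2*s))
√(h(46) + (w + H(-47))) = √(-37*√46/2 + (-393 + (½)*(4 - 47)/(-47))) = √(-37*√46/2 + (-393 + (½)*(-1/47)*(-43))) = √(-37*√46/2 + (-393 + 43/94)) = √(-37*√46/2 - 36899/94) = √(-36899/94 - 37*√46/2)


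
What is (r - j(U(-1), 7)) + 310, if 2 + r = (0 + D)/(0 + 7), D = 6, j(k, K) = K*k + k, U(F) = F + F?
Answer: 2274/7 ≈ 324.86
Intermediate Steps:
U(F) = 2*F
j(k, K) = k + K*k
r = -8/7 (r = -2 + (0 + 6)/(0 + 7) = -2 + 6/7 = -8/7 ≈ -1.1429)
(r - j(U(-1), 7)) + 310 = (-8/7 - 2*(-1)*(1 + 7)) + 310 = (-8/7 - (-2)*8) + 310 = (-8/7 - 1*(-16)) + 310 = (-8/7 + 16) + 310 = 104/7 + 310 = 2274/7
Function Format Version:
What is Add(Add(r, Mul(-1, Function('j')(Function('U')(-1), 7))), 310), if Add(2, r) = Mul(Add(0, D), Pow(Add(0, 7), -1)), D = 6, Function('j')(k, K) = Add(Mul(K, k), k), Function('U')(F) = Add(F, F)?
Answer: Rational(2274, 7) ≈ 324.86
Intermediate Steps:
Function('U')(F) = Mul(2, F)
Function('j')(k, K) = Add(k, Mul(K, k))
r = Rational(-8, 7) (r = Add(-2, Mul(Add(0, 6), Pow(Add(0, 7), -1))) = Add(-2, Mul(6, Pow(7, -1))) = Add(-2, Mul(6, Rational(1, 7))) = Add(-2, Rational(6, 7)) = Rational(-8, 7) ≈ -1.1429)
Add(Add(r, Mul(-1, Function('j')(Function('U')(-1), 7))), 310) = Add(Add(Rational(-8, 7), Mul(-1, Mul(Mul(2, -1), Add(1, 7)))), 310) = Add(Add(Rational(-8, 7), Mul(-1, Mul(-2, 8))), 310) = Add(Add(Rational(-8, 7), Mul(-1, -16)), 310) = Add(Add(Rational(-8, 7), 16), 310) = Add(Rational(104, 7), 310) = Rational(2274, 7)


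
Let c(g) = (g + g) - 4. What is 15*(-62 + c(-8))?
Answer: -1230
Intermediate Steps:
c(g) = -4 + 2*g (c(g) = 2*g - 4 = -4 + 2*g)
15*(-62 + c(-8)) = 15*(-62 + (-4 + 2*(-8))) = 15*(-62 + (-4 - 16)) = 15*(-62 - 20) = 15*(-82) = -1230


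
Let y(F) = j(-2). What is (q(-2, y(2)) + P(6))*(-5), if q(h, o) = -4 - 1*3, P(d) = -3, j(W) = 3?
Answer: 50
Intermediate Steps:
y(F) = 3
q(h, o) = -7 (q(h, o) = -4 - 3 = -7)
(q(-2, y(2)) + P(6))*(-5) = (-7 - 3)*(-5) = -10*(-5) = 50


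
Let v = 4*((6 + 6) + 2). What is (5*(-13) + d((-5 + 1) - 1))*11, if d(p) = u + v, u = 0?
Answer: -99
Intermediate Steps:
v = 56 (v = 4*(12 + 2) = 4*14 = 56)
d(p) = 56 (d(p) = 0 + 56 = 56)
(5*(-13) + d((-5 + 1) - 1))*11 = (5*(-13) + 56)*11 = (-65 + 56)*11 = -9*11 = -99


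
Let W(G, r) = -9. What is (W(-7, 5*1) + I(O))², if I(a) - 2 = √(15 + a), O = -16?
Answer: (7 - I)² ≈ 48.0 - 14.0*I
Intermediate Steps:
I(a) = 2 + √(15 + a)
(W(-7, 5*1) + I(O))² = (-9 + (2 + √(15 - 16)))² = (-9 + (2 + √(-1)))² = (-9 + (2 + I))² = (-7 + I)²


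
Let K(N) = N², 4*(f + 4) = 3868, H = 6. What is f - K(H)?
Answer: 927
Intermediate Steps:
f = 963 (f = -4 + (¼)*3868 = -4 + 967 = 963)
f - K(H) = 963 - 1*6² = 963 - 1*36 = 963 - 36 = 927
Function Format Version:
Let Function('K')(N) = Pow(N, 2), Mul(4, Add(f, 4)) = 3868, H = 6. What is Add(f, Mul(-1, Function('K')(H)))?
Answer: 927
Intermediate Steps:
f = 963 (f = Add(-4, Mul(Rational(1, 4), 3868)) = Add(-4, 967) = 963)
Add(f, Mul(-1, Function('K')(H))) = Add(963, Mul(-1, Pow(6, 2))) = Add(963, Mul(-1, 36)) = Add(963, -36) = 927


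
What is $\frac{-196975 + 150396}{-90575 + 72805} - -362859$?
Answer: $\frac{6448051009}{17770} \approx 3.6286 \cdot 10^{5}$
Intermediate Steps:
$\frac{-196975 + 150396}{-90575 + 72805} - -362859 = - \frac{46579}{-17770} + 362859 = \left(-46579\right) \left(- \frac{1}{17770}\right) + 362859 = \frac{46579}{17770} + 362859 = \frac{6448051009}{17770}$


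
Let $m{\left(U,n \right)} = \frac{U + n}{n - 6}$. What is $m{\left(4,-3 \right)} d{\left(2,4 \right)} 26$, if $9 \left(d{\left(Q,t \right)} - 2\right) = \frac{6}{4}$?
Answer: $- \frac{169}{27} \approx -6.2593$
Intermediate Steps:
$m{\left(U,n \right)} = \frac{U + n}{-6 + n}$
$d{\left(Q,t \right)} = \frac{13}{6}$ ($d{\left(Q,t \right)} = 2 + \frac{6 \cdot \frac{1}{4}}{9} = 2 + \frac{1}{9} \cdot \frac{3}{2} = 2 + \frac{1}{6} = \frac{13}{6}$)
$m{\left(4,-3 \right)} d{\left(2,4 \right)} 26 = \frac{4 - 3}{-6 - 3} \cdot \frac{13}{6} \cdot 26 = \frac{1}{-9} \cdot 1 \cdot \frac{13}{6} \cdot 26 = \left(- \frac{1}{9}\right) 1 \cdot \frac{13}{6} \cdot 26 = \left(- \frac{1}{9}\right) \frac{13}{6} \cdot 26 = \left(- \frac{13}{54}\right) 26 = - \frac{169}{27}$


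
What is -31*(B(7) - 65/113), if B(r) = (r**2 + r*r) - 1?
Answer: -337776/113 ≈ -2989.2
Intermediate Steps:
B(r) = -1 + 2*r**2 (B(r) = (r**2 + r**2) - 1 = 2*r**2 - 1 = -1 + 2*r**2)
-31*(B(7) - 65/113) = -31*((-1 + 2*7**2) - 65/113) = -31*((-1 + 2*49) - 65*1/113) = -31*((-1 + 98) - 65/113) = -31*(97 - 65/113) = -31*10896/113 = -337776/113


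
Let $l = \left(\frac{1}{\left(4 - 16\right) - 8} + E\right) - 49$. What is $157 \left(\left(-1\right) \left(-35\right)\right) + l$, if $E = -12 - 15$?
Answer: $\frac{108379}{20} \approx 5419.0$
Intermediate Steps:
$E = -27$
$l = - \frac{1521}{20}$ ($l = \left(\frac{1}{\left(4 - 16\right) - 8} - 27\right) - 49 = \left(\frac{1}{-12 - 8} - 27\right) - 49 = \left(\frac{1}{-20} - 27\right) - 49 = \left(- \frac{1}{20} - 27\right) - 49 = - \frac{541}{20} - 49 = - \frac{1521}{20} \approx -76.05$)
$157 \left(\left(-1\right) \left(-35\right)\right) + l = 157 \left(\left(-1\right) \left(-35\right)\right) - \frac{1521}{20} = 157 \cdot 35 - \frac{1521}{20} = 5495 - \frac{1521}{20} = \frac{108379}{20}$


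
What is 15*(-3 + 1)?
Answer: -30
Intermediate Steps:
15*(-3 + 1) = 15*(-2) = -30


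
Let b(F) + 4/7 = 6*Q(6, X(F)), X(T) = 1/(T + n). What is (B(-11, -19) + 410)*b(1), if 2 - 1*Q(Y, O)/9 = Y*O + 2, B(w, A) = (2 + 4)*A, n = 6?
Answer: -97088/7 ≈ -13870.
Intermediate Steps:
B(w, A) = 6*A
X(T) = 1/(6 + T) (X(T) = 1/(T + 6) = 1/(6 + T))
Q(Y, O) = -9*O*Y (Q(Y, O) = 18 - 9*(Y*O + 2) = 18 - 9*(O*Y + 2) = 18 - 9*(2 + O*Y) = 18 + (-18 - 9*O*Y) = -9*O*Y)
b(F) = -4/7 - 324/(6 + F) (b(F) = -4/7 + 6*(-9*6/(6 + F)) = -4/7 + 6*(-54/(6 + F)) = -4/7 - 324/(6 + F))
(B(-11, -19) + 410)*b(1) = (6*(-19) + 410)*(4*(-573 - 1*1)/(7*(6 + 1))) = (-114 + 410)*((4/7)*(-573 - 1)/7) = 296*((4/7)*(⅐)*(-574)) = 296*(-328/7) = -97088/7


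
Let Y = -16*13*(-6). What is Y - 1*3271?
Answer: -2023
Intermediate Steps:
Y = 1248 (Y = -208*(-6) = 1248)
Y - 1*3271 = 1248 - 1*3271 = 1248 - 3271 = -2023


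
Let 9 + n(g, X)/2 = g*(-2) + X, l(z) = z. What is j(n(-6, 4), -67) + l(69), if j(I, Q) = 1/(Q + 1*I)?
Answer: 3656/53 ≈ 68.981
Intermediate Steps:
n(g, X) = -18 - 4*g + 2*X (n(g, X) = -18 + 2*(g*(-2) + X) = -18 + 2*(-2*g + X) = -18 + 2*(X - 2*g) = -18 + (-4*g + 2*X) = -18 - 4*g + 2*X)
j(I, Q) = 1/(I + Q) (j(I, Q) = 1/(Q + I) = 1/(I + Q))
j(n(-6, 4), -67) + l(69) = 1/((-18 - 4*(-6) + 2*4) - 67) + 69 = 1/((-18 + 24 + 8) - 67) + 69 = 1/(14 - 67) + 69 = 1/(-53) + 69 = -1/53 + 69 = 3656/53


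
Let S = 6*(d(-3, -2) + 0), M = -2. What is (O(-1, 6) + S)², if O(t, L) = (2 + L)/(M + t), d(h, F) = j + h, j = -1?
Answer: 6400/9 ≈ 711.11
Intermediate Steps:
d(h, F) = -1 + h
O(t, L) = (2 + L)/(-2 + t)
S = -24 (S = 6*((-1 - 3) + 0) = 6*(-4 + 0) = 6*(-4) = -24)
(O(-1, 6) + S)² = ((2 + 6)/(-2 - 1) - 24)² = (8/(-3) - 24)² = (-⅓*8 - 24)² = (-8/3 - 24)² = (-80/3)² = 6400/9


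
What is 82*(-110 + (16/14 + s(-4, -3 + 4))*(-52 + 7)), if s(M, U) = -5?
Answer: 36490/7 ≈ 5212.9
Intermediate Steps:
82*(-110 + (16/14 + s(-4, -3 + 4))*(-52 + 7)) = 82*(-110 + (16/14 - 5)*(-52 + 7)) = 82*(-110 + (16*(1/14) - 5)*(-45)) = 82*(-110 + (8/7 - 5)*(-45)) = 82*(-110 - 27/7*(-45)) = 82*(-110 + 1215/7) = 82*(445/7) = 36490/7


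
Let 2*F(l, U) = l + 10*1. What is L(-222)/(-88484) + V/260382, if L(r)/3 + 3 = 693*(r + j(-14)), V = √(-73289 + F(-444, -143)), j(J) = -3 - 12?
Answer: 123183/22121 + I*√73506/260382 ≈ 5.5686 + 0.0010412*I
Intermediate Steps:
F(l, U) = 5 + l/2 (F(l, U) = (l + 10*1)/2 = (l + 10)/2 = (10 + l)/2 = 5 + l/2)
j(J) = -15
V = I*√73506 (V = √(-73289 + (5 + (½)*(-444))) = √(-73289 + (5 - 222)) = √(-73289 - 217) = √(-73506) = I*√73506 ≈ 271.12*I)
L(r) = -31194 + 2079*r (L(r) = -9 + 3*(693*(r - 15)) = -9 + 3*(693*(-15 + r)) = -9 + 3*(-10395 + 693*r) = -9 + (-31185 + 2079*r) = -31194 + 2079*r)
L(-222)/(-88484) + V/260382 = (-31194 + 2079*(-222))/(-88484) + (I*√73506)/260382 = (-31194 - 461538)*(-1/88484) + (I*√73506)*(1/260382) = -492732*(-1/88484) + I*√73506/260382 = 123183/22121 + I*√73506/260382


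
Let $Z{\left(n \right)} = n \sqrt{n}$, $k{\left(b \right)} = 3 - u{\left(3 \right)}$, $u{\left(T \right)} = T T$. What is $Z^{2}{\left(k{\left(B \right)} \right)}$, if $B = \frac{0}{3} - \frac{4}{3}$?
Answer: $-216$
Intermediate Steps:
$u{\left(T \right)} = T^{2}$
$B = - \frac{4}{3}$ ($B = 0 \cdot \frac{1}{3} - \frac{4}{3} = 0 - \frac{4}{3} = - \frac{4}{3} \approx -1.3333$)
$k{\left(b \right)} = -6$ ($k{\left(b \right)} = 3 - 3^{2} = 3 - 9 = -6$)
$Z{\left(n \right)} = n^{\frac{3}{2}}$
$Z^{2}{\left(k{\left(B \right)} \right)} = \left(\left(-6\right)^{\frac{3}{2}}\right)^{2} = \left(- 6 i \sqrt{6}\right)^{2} = -216$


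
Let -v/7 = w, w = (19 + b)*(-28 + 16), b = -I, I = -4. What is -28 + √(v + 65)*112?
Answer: -28 + 112*√1997 ≈ 4977.0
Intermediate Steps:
b = 4 (b = -1*(-4) = 4)
w = -276 (w = (19 + 4)*(-28 + 16) = 23*(-12) = -276)
v = 1932 (v = -7*(-276) = 1932)
-28 + √(v + 65)*112 = -28 + √(1932 + 65)*112 = -28 + √1997*112 = -28 + 112*√1997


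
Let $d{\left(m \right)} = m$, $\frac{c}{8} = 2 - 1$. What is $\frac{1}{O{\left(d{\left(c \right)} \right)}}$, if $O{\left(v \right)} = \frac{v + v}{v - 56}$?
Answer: $-3$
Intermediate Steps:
$c = 8$ ($c = 8 \left(2 - 1\right) = 8 \cdot 1 = 8$)
$O{\left(v \right)} = \frac{2 v}{-56 + v}$
$\frac{1}{O{\left(d{\left(c \right)} \right)}} = \frac{1}{2 \cdot 8 \frac{1}{-56 + 8}} = \frac{1}{2 \cdot 8 \frac{1}{-48}} = \frac{1}{2 \cdot 8 \left(- \frac{1}{48}\right)} = \frac{1}{- \frac{1}{3}} = -3$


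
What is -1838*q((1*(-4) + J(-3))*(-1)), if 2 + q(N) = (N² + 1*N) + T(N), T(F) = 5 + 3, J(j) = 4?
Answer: -11028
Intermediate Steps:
T(F) = 8
q(N) = 6 + N + N² (q(N) = -2 + ((N² + 1*N) + 8) = -2 + ((N² + N) + 8) = -2 + ((N + N²) + 8) = -2 + (8 + N + N²) = 6 + N + N²)
-1838*q((1*(-4) + J(-3))*(-1)) = -1838*(6 + (1*(-4) + 4)*(-1) + ((1*(-4) + 4)*(-1))²) = -1838*(6 + (-4 + 4)*(-1) + ((-4 + 4)*(-1))²) = -1838*(6 + 0*(-1) + (0*(-1))²) = -1838*(6 + 0 + 0²) = -1838*(6 + 0 + 0) = -1838*6 = -11028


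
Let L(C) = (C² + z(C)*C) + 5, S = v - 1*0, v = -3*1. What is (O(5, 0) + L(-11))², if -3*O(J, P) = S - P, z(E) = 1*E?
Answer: 61504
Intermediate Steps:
v = -3
z(E) = E
S = -3 (S = -3 - 1*0 = -3 + 0 = -3)
O(J, P) = 1 + P/3 (O(J, P) = -(-3 - P)/3 = 1 + P/3)
L(C) = 5 + 2*C² (L(C) = (C² + C*C) + 5 = (C² + C²) + 5 = 2*C² + 5 = 5 + 2*C²)
(O(5, 0) + L(-11))² = ((1 + (⅓)*0) + (5 + 2*(-11)²))² = ((1 + 0) + (5 + 2*121))² = (1 + (5 + 242))² = (1 + 247)² = 248² = 61504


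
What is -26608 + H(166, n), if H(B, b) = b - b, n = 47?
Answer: -26608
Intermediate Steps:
H(B, b) = 0
-26608 + H(166, n) = -26608 + 0 = -26608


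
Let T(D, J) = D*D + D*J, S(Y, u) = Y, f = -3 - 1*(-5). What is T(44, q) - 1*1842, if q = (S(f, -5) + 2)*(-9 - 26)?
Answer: -6066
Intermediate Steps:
f = 2 (f = -3 + 5 = 2)
q = -140 (q = (2 + 2)*(-9 - 26) = 4*(-35) = -140)
T(D, J) = D**2 + D*J
T(44, q) - 1*1842 = 44*(44 - 140) - 1*1842 = 44*(-96) - 1842 = -4224 - 1842 = -6066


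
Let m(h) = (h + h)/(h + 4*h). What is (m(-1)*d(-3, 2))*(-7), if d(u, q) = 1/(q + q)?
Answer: -7/10 ≈ -0.70000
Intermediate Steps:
d(u, q) = 1/(2*q)
m(h) = ⅖ (m(h) = (2*h)/((5*h)) = (2*h)*(1/(5*h)) = ⅖)
(m(-1)*d(-3, 2))*(-7) = (2*((½)/2)/5)*(-7) = (2*((½)*(½))/5)*(-7) = ((⅖)*(¼))*(-7) = (⅒)*(-7) = -7/10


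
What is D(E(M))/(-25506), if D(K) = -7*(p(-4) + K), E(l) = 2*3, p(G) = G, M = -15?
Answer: 7/12753 ≈ 0.00054889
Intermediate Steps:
E(l) = 6
D(K) = 28 - 7*K (D(K) = -7*(-4 + K) = 28 - 7*K)
D(E(M))/(-25506) = (28 - 7*6)/(-25506) = (28 - 42)*(-1/25506) = -14*(-1/25506) = 7/12753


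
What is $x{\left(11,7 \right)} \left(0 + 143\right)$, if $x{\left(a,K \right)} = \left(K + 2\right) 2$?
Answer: $2574$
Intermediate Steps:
$x{\left(a,K \right)} = 4 + 2 K$ ($x{\left(a,K \right)} = \left(2 + K\right) 2 = 4 + 2 K$)
$x{\left(11,7 \right)} \left(0 + 143\right) = \left(4 + 2 \cdot 7\right) \left(0 + 143\right) = \left(4 + 14\right) 143 = 18 \cdot 143 = 2574$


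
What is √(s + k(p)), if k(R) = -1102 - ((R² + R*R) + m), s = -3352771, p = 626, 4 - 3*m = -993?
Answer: 4*I*√2327601/3 ≈ 2034.2*I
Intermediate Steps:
m = 997/3 (m = 4/3 - ⅓*(-993) = 4/3 + 331 = 997/3 ≈ 332.33)
k(R) = -4303/3 - 2*R² (k(R) = -1102 - ((R² + R*R) + 997/3) = -1102 - ((R² + R²) + 997/3) = -1102 - (2*R² + 997/3) = -1102 - (997/3 + 2*R²) = -1102 + (-997/3 - 2*R²) = -4303/3 - 2*R²)
√(s + k(p)) = √(-3352771 + (-4303/3 - 2*626²)) = √(-3352771 + (-4303/3 - 2*391876)) = √(-3352771 + (-4303/3 - 783752)) = √(-3352771 - 2355559/3) = √(-12413872/3) = 4*I*√2327601/3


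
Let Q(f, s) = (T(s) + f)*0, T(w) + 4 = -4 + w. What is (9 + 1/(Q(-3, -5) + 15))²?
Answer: 18496/225 ≈ 82.204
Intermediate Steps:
T(w) = -8 + w (T(w) = -4 + (-4 + w) = -8 + w)
Q(f, s) = 0 (Q(f, s) = ((-8 + s) + f)*0 = (-8 + f + s)*0 = 0)
(9 + 1/(Q(-3, -5) + 15))² = (9 + 1/(0 + 15))² = (9 + 1/15)² = (136/15)² = 18496/225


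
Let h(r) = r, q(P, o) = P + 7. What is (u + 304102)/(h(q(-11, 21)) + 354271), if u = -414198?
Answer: -110096/354267 ≈ -0.31077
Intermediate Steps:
q(P, o) = 7 + P
(u + 304102)/(h(q(-11, 21)) + 354271) = (-414198 + 304102)/((7 - 11) + 354271) = -110096/(-4 + 354271) = -110096/354267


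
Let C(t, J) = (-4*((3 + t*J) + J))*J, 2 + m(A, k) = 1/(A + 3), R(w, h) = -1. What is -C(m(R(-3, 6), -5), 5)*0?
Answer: 0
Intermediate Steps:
m(A, k) = -2 + 1/(3 + A) (m(A, k) = -2 + 1/(A + 3) = -2 + 1/(3 + A))
C(t, J) = J*(-12 - 4*J - 4*J*t) (C(t, J) = (-4*((3 + J*t) + J))*J = (-4*(3 + J + J*t))*J = (-12 - 4*J - 4*J*t)*J = J*(-12 - 4*J - 4*J*t))
-C(m(R(-3, 6), -5), 5)*0 = -(-4*5*(3 + 5 + 5*((-5 - 2*(-1))/(3 - 1))))*0 = -(-4*5*(3 + 5 + 5*((-5 + 2)/2)))*0 = -(-4*5*(3 + 5 + 5*((½)*(-3))))*0 = -(-4*5*(3 + 5 + 5*(-3/2)))*0 = -(-4*5*(3 + 5 - 15/2))*0 = -(-4*5*½)*0 = -(-10)*0 = -1*0 = 0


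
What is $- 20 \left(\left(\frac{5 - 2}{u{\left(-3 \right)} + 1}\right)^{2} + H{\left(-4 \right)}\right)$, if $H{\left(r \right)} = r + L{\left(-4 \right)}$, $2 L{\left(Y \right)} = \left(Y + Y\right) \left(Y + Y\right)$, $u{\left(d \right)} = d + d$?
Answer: $- \frac{2836}{5} \approx -567.2$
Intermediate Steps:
$u{\left(d \right)} = 2 d$
$L{\left(Y \right)} = 2 Y^{2}$ ($L{\left(Y \right)} = \frac{\left(Y + Y\right) \left(Y + Y\right)}{2} = \frac{2 Y 2 Y}{2} = \frac{4 Y^{2}}{2} = 2 Y^{2}$)
$H{\left(r \right)} = 32 + r$ ($H{\left(r \right)} = r + 2 \left(-4\right)^{2} = r + 2 \cdot 16 = r + 32 = 32 + r$)
$- 20 \left(\left(\frac{5 - 2}{u{\left(-3 \right)} + 1}\right)^{2} + H{\left(-4 \right)}\right) = - 20 \left(\left(\frac{5 - 2}{2 \left(-3\right) + 1}\right)^{2} + \left(32 - 4\right)\right) = - 20 \left(\left(\frac{3}{-6 + 1}\right)^{2} + 28\right) = - 20 \left(\left(\frac{3}{-5}\right)^{2} + 28\right) = - 20 \left(\left(3 \left(- \frac{1}{5}\right)\right)^{2} + 28\right) = - 20 \left(\left(- \frac{3}{5}\right)^{2} + 28\right) = - 20 \left(\frac{9}{25} + 28\right) = \left(-20\right) \frac{709}{25} = - \frac{2836}{5}$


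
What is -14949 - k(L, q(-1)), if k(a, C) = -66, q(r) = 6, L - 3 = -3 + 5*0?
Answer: -14883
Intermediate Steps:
L = 0 (L = 3 + (-3 + 5*0) = 3 + (-3 + 0) = 3 - 3 = 0)
-14949 - k(L, q(-1)) = -14949 - 1*(-66) = -14949 + 66 = -14883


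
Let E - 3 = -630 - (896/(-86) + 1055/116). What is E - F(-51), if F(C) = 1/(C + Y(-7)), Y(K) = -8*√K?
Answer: (-24966984*√7 + 159159535*I)/(4988*(-51*I + 8*√7)) ≈ -625.66 - 0.0069419*I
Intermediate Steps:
F(C) = 1/(C - 8*I*√7)
E = -3120873/4988 (E = 3 + (-630 - (896/(-86) + 1055/116)) = 3 + (-630 - (896*(-1/86) + 1055*(1/116))) = 3 + (-630 - (-448/43 + 1055/116)) = 3 + (-630 - 1*(-6603/4988)) = 3 + (-630 + 6603/4988) = 3 - 3135837/4988 = -3120873/4988 ≈ -625.68)
E - F(-51) = -3120873/4988 - 1/(-51 - 8*I*√7)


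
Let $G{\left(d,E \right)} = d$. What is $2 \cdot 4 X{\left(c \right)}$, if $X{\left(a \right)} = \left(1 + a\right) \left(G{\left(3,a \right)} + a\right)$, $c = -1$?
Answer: $0$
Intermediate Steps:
$X{\left(a \right)} = \left(1 + a\right) \left(3 + a\right)$
$2 \cdot 4 X{\left(c \right)} = 2 \cdot 4 \left(3 + \left(-1\right)^{2} + 4 \left(-1\right)\right) = 8 \left(3 + 1 - 4\right) = 8 \cdot 0 = 0$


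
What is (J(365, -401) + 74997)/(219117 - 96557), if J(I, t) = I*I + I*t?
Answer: 61857/122560 ≈ 0.50471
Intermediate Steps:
J(I, t) = I² + I*t
(J(365, -401) + 74997)/(219117 - 96557) = (365*(365 - 401) + 74997)/(219117 - 96557) = (365*(-36) + 74997)/122560 = (-13140 + 74997)*(1/122560) = 61857*(1/122560) = 61857/122560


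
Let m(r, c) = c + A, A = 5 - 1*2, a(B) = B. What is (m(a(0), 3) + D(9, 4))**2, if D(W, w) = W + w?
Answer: 361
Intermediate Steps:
A = 3 (A = 5 - 2 = 3)
m(r, c) = 3 + c (m(r, c) = c + 3 = 3 + c)
(m(a(0), 3) + D(9, 4))**2 = ((3 + 3) + (9 + 4))**2 = (6 + 13)**2 = 19**2 = 361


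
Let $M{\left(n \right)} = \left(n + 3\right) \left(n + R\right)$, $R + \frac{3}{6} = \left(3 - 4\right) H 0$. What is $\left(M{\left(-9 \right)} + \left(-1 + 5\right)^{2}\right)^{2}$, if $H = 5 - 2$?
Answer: $5329$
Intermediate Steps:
$H = 3$ ($H = 5 - 2 = 3$)
$R = - \frac{1}{2}$ ($R = - \frac{1}{2} + \left(3 - 4\right) 3 \cdot 0 = - \frac{1}{2} + \left(-1\right) 3 \cdot 0 = - \frac{1}{2} - 0 = - \frac{1}{2} + 0 = - \frac{1}{2} \approx -0.5$)
$M{\left(n \right)} = \left(3 + n\right) \left(- \frac{1}{2} + n\right)$ ($M{\left(n \right)} = \left(n + 3\right) \left(n - \frac{1}{2}\right) = \left(3 + n\right) \left(- \frac{1}{2} + n\right)$)
$\left(M{\left(-9 \right)} + \left(-1 + 5\right)^{2}\right)^{2} = \left(\left(- \frac{3}{2} + \left(-9\right)^{2} + \frac{5}{2} \left(-9\right)\right) + \left(-1 + 5\right)^{2}\right)^{2} = \left(\left(- \frac{3}{2} + 81 - \frac{45}{2}\right) + 4^{2}\right)^{2} = \left(57 + 16\right)^{2} = 73^{2} = 5329$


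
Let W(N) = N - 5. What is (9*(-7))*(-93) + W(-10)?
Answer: 5844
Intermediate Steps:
W(N) = -5 + N
(9*(-7))*(-93) + W(-10) = (9*(-7))*(-93) + (-5 - 10) = -63*(-93) - 15 = 5859 - 15 = 5844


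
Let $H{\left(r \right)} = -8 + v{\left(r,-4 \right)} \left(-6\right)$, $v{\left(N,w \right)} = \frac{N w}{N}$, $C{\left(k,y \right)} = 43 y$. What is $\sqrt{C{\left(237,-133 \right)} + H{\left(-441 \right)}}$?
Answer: $i \sqrt{5703} \approx 75.518 i$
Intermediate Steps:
$v{\left(N,w \right)} = w$
$H{\left(r \right)} = 16$ ($H{\left(r \right)} = -8 - -24 = -8 + 24 = 16$)
$\sqrt{C{\left(237,-133 \right)} + H{\left(-441 \right)}} = \sqrt{43 \left(-133\right) + 16} = \sqrt{-5719 + 16} = \sqrt{-5703} = i \sqrt{5703}$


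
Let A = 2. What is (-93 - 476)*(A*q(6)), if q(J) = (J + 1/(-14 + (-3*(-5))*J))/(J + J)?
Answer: -260033/456 ≈ -570.25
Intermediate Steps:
q(J) = (J + 1/(-14 + 15*J))/(2*J) (q(J) = (J + 1/(-14 + 15*J))/((2*J)) = (J + 1/(-14 + 15*J))*(1/(2*J)) = (J + 1/(-14 + 15*J))/(2*J))
(-93 - 476)*(A*q(6)) = (-93 - 476)*(2*((½)*(1 - 14*6 + 15*6²)/(6*(-14 + 15*6)))) = -1138*(½)*(⅙)*(1 - 84 + 15*36)/(-14 + 90) = -1138*(½)*(⅙)*(1 - 84 + 540)/76 = -1138*(½)*(⅙)*(1/76)*457 = -1138*457/912 = -569*457/456 = -260033/456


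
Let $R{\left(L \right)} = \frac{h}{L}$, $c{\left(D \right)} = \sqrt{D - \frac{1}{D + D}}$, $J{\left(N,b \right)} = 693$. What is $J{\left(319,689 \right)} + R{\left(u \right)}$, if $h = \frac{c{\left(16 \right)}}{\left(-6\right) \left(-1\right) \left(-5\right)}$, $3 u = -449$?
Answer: $693 + \frac{\sqrt{1022}}{35920} \approx 693.0$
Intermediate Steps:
$u = - \frac{449}{3}$ ($u = \frac{1}{3} \left(-449\right) = - \frac{449}{3} \approx -149.67$)
$c{\left(D \right)} = \sqrt{D - \frac{1}{2 D}}$
$h = - \frac{\sqrt{1022}}{240}$ ($h = \frac{\frac{1}{2} \sqrt{- \frac{2}{16} + 4 \cdot 16}}{\left(-6\right) \left(-1\right) \left(-5\right)} = \frac{\frac{1}{2} \sqrt{\left(-2\right) \frac{1}{16} + 64}}{6 \left(-5\right)} = \frac{\frac{1}{2} \sqrt{- \frac{1}{8} + 64}}{-30} = \frac{\sqrt{\frac{511}{8}}}{2} \left(- \frac{1}{30}\right) = \frac{\frac{1}{4} \sqrt{1022}}{2} \left(- \frac{1}{30}\right) = \frac{\sqrt{1022}}{8} \left(- \frac{1}{30}\right) = - \frac{\sqrt{1022}}{240} \approx -0.1332$)
$R{\left(L \right)} = - \frac{\sqrt{1022}}{240 L}$ ($R{\left(L \right)} = \frac{\left(- \frac{1}{240}\right) \sqrt{1022}}{L} = - \frac{\sqrt{1022}}{240 L}$)
$J{\left(319,689 \right)} + R{\left(u \right)} = 693 - \frac{\sqrt{1022}}{240 \left(- \frac{449}{3}\right)} = 693 - \frac{1}{240} \sqrt{1022} \left(- \frac{3}{449}\right) = 693 + \frac{\sqrt{1022}}{35920}$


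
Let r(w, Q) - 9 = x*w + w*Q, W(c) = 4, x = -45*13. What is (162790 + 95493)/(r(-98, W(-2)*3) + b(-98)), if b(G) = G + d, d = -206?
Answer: 258283/55859 ≈ 4.6238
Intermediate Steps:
x = -585
b(G) = -206 + G (b(G) = G - 206 = -206 + G)
r(w, Q) = 9 - 585*w + Q*w (r(w, Q) = 9 + (-585*w + w*Q) = 9 + (-585*w + Q*w) = 9 - 585*w + Q*w)
(162790 + 95493)/(r(-98, W(-2)*3) + b(-98)) = (162790 + 95493)/((9 - 585*(-98) + (4*3)*(-98)) + (-206 - 98)) = 258283/((9 + 57330 + 12*(-98)) - 304) = 258283/((9 + 57330 - 1176) - 304) = 258283/(56163 - 304) = 258283/55859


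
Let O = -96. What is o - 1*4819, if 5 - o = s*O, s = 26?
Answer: -2318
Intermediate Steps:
o = 2501 (o = 5 - 26*(-96) = 5 - 1*(-2496) = 5 + 2496 = 2501)
o - 1*4819 = 2501 - 1*4819 = 2501 - 4819 = -2318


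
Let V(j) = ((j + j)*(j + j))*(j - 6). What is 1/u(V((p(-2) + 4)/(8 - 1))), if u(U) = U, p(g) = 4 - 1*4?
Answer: -343/2432 ≈ -0.14104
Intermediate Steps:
p(g) = 0 (p(g) = 4 - 4 = 0)
V(j) = 4*j**2*(-6 + j) (V(j) = ((2*j)*(2*j))*(-6 + j) = (4*j**2)*(-6 + j) = 4*j**2*(-6 + j))
1/u(V((p(-2) + 4)/(8 - 1))) = 1/(4*((0 + 4)/(8 - 1))**2*(-6 + (0 + 4)/(8 - 1))) = 1/(4*(4/7)**2*(-6 + 4/7)) = 1/(4*(16/49)*(-38/7)) = 1/(-2432/343) = -343/2432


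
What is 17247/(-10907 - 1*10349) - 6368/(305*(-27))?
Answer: -6670837/175043160 ≈ -0.038110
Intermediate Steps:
17247/(-10907 - 1*10349) - 6368/(305*(-27)) = 17247/(-10907 - 10349) - 6368/(-8235) = 17247/(-21256) - 6368*(-1/8235) = 17247*(-1/21256) + 6368/8235 = -17247/21256 + 6368/8235 = -6670837/175043160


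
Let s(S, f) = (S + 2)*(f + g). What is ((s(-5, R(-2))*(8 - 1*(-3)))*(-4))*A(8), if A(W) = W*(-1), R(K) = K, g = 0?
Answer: 2112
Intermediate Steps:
A(W) = -W
s(S, f) = f*(2 + S) (s(S, f) = (S + 2)*(f + 0) = (2 + S)*f = f*(2 + S))
((s(-5, R(-2))*(8 - 1*(-3)))*(-4))*A(8) = (((-2*(2 - 5))*(8 - 1*(-3)))*(-4))*(-1*8) = (((-2*(-3))*(8 + 3))*(-4))*(-8) = ((6*11)*(-4))*(-8) = (66*(-4))*(-8) = -264*(-8) = 2112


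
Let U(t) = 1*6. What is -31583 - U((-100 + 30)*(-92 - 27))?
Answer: -31589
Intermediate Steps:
U(t) = 6
-31583 - U((-100 + 30)*(-92 - 27)) = -31583 - 1*6 = -31583 - 6 = -31589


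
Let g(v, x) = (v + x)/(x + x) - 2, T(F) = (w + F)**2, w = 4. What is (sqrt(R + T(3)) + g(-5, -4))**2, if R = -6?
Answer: 2801/64 - 7*sqrt(43)/4 ≈ 32.290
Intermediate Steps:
T(F) = (4 + F)**2
g(v, x) = -2 + (v + x)/(2*x) (g(v, x) = (v + x)/((2*x)) - 2 = (v + x)*(1/(2*x)) - 2 = (v + x)/(2*x) - 2 = -2 + (v + x)/(2*x))
(sqrt(R + T(3)) + g(-5, -4))**2 = (sqrt(-6 + (4 + 3)**2) + (1/2)*(-5 - 3*(-4))/(-4))**2 = (sqrt(-6 + 7**2) + (1/2)*(-1/4)*(-5 + 12))**2 = (sqrt(-6 + 49) + (1/2)*(-1/4)*7)**2 = (sqrt(43) - 7/8)**2 = (-7/8 + sqrt(43))**2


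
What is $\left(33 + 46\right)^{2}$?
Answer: $6241$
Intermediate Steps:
$\left(33 + 46\right)^{2} = 79^{2} = 6241$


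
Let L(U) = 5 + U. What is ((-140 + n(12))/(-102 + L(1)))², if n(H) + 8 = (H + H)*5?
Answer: 49/576 ≈ 0.085069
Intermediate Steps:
n(H) = -8 + 10*H (n(H) = -8 + (H + H)*5 = -8 + (2*H)*5 = -8 + 10*H)
((-140 + n(12))/(-102 + L(1)))² = ((-140 + (-8 + 10*12))/(-102 + (5 + 1)))² = ((-140 + (-8 + 120))/(-102 + 6))² = ((-140 + 112)/(-96))² = (-28*(-1/96))² = (7/24)² = 49/576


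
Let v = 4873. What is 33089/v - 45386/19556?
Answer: 212961253/47648194 ≈ 4.4695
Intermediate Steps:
33089/v - 45386/19556 = 33089/4873 - 45386/19556 = 33089*(1/4873) - 45386*1/19556 = 33089/4873 - 22693/9778 = 212961253/47648194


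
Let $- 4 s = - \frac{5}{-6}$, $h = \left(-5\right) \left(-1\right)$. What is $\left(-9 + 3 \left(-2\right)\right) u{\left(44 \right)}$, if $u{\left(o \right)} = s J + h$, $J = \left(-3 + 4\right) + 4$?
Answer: $- \frac{475}{8} \approx -59.375$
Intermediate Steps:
$J = 5$ ($J = 1 + 4 = 5$)
$h = 5$
$s = - \frac{5}{24}$ ($s = - \frac{\left(-5\right) \frac{1}{-6}}{4} = - \frac{\left(-5\right) \left(- \frac{1}{6}\right)}{4} = \left(- \frac{1}{4}\right) \frac{5}{6} = - \frac{5}{24} \approx -0.20833$)
$u{\left(o \right)} = \frac{95}{24}$ ($u{\left(o \right)} = \left(- \frac{5}{24}\right) 5 + 5 = - \frac{25}{24} + 5 = \frac{95}{24}$)
$\left(-9 + 3 \left(-2\right)\right) u{\left(44 \right)} = \left(-9 + 3 \left(-2\right)\right) \frac{95}{24} = \left(-9 - 6\right) \frac{95}{24} = \left(-15\right) \frac{95}{24} = - \frac{475}{8}$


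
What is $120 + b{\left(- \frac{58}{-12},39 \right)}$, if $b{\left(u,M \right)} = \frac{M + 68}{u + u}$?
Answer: $\frac{3801}{29} \approx 131.07$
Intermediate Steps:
$b{\left(u,M \right)} = \frac{68 + M}{2 u}$
$120 + b{\left(- \frac{58}{-12},39 \right)} = 120 + \frac{68 + 39}{2 \left(- \frac{58}{-12}\right)} = 120 + \frac{1}{2} \frac{1}{\left(-58\right) \left(- \frac{1}{12}\right)} 107 = 120 + \frac{1}{2} \frac{1}{\frac{29}{6}} \cdot 107 = 120 + \frac{1}{2} \cdot \frac{6}{29} \cdot 107 = 120 + \frac{321}{29} = \frac{3801}{29}$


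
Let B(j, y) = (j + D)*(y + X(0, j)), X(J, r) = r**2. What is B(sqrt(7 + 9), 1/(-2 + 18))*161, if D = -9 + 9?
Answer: 41377/4 ≈ 10344.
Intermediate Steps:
D = 0
B(j, y) = j*(y + j**2) (B(j, y) = (j + 0)*(y + j**2) = j*(y + j**2))
B(sqrt(7 + 9), 1/(-2 + 18))*161 = (sqrt(7 + 9)*(1/(-2 + 18) + (sqrt(7 + 9))**2))*161 = (sqrt(16)*(1/16 + (sqrt(16))**2))*161 = (4*(1/16 + 4**2))*161 = (4*(1/16 + 16))*161 = (4*(257/16))*161 = (257/4)*161 = 41377/4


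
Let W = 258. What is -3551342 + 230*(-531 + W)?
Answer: -3614132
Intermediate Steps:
-3551342 + 230*(-531 + W) = -3551342 + 230*(-531 + 258) = -3551342 + 230*(-273) = -3551342 - 62790 = -3614132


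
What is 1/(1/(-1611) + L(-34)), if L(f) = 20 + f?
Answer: -1611/22555 ≈ -0.071425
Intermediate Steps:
1/(1/(-1611) + L(-34)) = 1/(1/(-1611) + (20 - 34)) = 1/(-1/1611 - 14) = 1/(-22555/1611) = -1611/22555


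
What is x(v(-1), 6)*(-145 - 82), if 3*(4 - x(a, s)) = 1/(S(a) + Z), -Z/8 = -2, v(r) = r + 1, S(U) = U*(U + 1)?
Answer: -43357/48 ≈ -903.27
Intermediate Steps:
S(U) = U*(1 + U)
v(r) = 1 + r
Z = 16 (Z = -8*(-2) = 16)
x(a, s) = 4 - 1/(3*(16 + a*(1 + a))) (x(a, s) = 4 - 1/(3*(a*(1 + a) + 16)) = 4 - 1/(3*(16 + a*(1 + a))))
x(v(-1), 6)*(-145 - 82) = ((191 + 12*(1 - 1)*(1 + (1 - 1)))/(3*(16 + (1 - 1)*(1 + (1 - 1)))))*(-145 - 82) = ((191 + 12*0*(1 + 0))/(3*(16 + 0*(1 + 0))))*(-227) = ((191 + 12*0*1)/(3*(16 + 0*1)))*(-227) = ((191 + 0)/(3*(16 + 0)))*(-227) = ((1/3)*191/16)*(-227) = ((1/3)*(1/16)*191)*(-227) = (191/48)*(-227) = -43357/48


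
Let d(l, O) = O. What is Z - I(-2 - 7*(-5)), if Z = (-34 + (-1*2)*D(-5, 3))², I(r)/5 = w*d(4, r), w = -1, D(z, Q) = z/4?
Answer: 4629/4 ≈ 1157.3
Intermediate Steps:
D(z, Q) = z/4 (D(z, Q) = z*(¼) = z/4)
I(r) = -5*r (I(r) = 5*(-r) = -5*r)
Z = 3969/4 (Z = (-34 + (-1*2)*((¼)*(-5)))² = (-34 - 2*(-5/4))² = (-34 + 5/2)² = (-63/2)² = 3969/4 ≈ 992.25)
Z - I(-2 - 7*(-5)) = 3969/4 - (-5)*(-2 - 7*(-5)) = 3969/4 - (-5)*(-2 + 35) = 3969/4 - (-5)*33 = 3969/4 - 1*(-165) = 3969/4 + 165 = 4629/4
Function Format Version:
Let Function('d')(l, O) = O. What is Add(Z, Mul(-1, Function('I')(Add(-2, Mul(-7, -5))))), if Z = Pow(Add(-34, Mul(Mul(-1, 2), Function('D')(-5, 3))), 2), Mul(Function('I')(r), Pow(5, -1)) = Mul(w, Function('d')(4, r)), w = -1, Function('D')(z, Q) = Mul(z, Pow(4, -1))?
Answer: Rational(4629, 4) ≈ 1157.3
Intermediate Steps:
Function('D')(z, Q) = Mul(Rational(1, 4), z) (Function('D')(z, Q) = Mul(z, Rational(1, 4)) = Mul(Rational(1, 4), z))
Function('I')(r) = Mul(-5, r) (Function('I')(r) = Mul(5, Mul(-1, r)) = Mul(-5, r))
Z = Rational(3969, 4) (Z = Pow(Add(-34, Mul(Mul(-1, 2), Mul(Rational(1, 4), -5))), 2) = Pow(Add(-34, Mul(-2, Rational(-5, 4))), 2) = Pow(Add(-34, Rational(5, 2)), 2) = Pow(Rational(-63, 2), 2) = Rational(3969, 4) ≈ 992.25)
Add(Z, Mul(-1, Function('I')(Add(-2, Mul(-7, -5))))) = Add(Rational(3969, 4), Mul(-1, Mul(-5, Add(-2, Mul(-7, -5))))) = Add(Rational(3969, 4), Mul(-1, Mul(-5, Add(-2, 35)))) = Add(Rational(3969, 4), Mul(-1, Mul(-5, 33))) = Add(Rational(3969, 4), Mul(-1, -165)) = Add(Rational(3969, 4), 165) = Rational(4629, 4)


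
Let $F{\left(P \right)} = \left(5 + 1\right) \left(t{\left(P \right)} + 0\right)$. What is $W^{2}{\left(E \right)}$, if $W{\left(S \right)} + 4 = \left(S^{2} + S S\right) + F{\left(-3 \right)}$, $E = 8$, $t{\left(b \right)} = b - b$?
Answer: $15376$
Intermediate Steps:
$t{\left(b \right)} = 0$
$F{\left(P \right)} = 0$ ($F{\left(P \right)} = \left(5 + 1\right) \left(0 + 0\right) = 6 \cdot 0 = 0$)
$W{\left(S \right)} = -4 + 2 S^{2}$ ($W{\left(S \right)} = -4 + \left(\left(S^{2} + S S\right) + 0\right) = -4 + \left(\left(S^{2} + S^{2}\right) + 0\right) = -4 + \left(2 S^{2} + 0\right) = -4 + 2 S^{2}$)
$W^{2}{\left(E \right)} = \left(-4 + 2 \cdot 8^{2}\right)^{2} = \left(-4 + 2 \cdot 64\right)^{2} = \left(-4 + 128\right)^{2} = 124^{2} = 15376$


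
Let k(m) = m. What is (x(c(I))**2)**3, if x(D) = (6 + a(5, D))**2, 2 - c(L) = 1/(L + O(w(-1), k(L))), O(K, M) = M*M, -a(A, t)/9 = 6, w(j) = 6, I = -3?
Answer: 149587343098087735296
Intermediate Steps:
a(A, t) = -54 (a(A, t) = -9*6 = -54)
O(K, M) = M**2
c(L) = 2 - 1/(L + L**2)
x(D) = 2304 (x(D) = (6 - 54)**2 = (-48)**2 = 2304)
(x(c(I))**2)**3 = (2304**2)**3 = 5308416**3 = 149587343098087735296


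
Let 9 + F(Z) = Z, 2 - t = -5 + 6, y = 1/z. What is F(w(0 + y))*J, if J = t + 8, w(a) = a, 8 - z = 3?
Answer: -396/5 ≈ -79.200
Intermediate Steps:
z = 5 (z = 8 - 1*3 = 8 - 3 = 5)
y = 1/5 ≈ 0.20000
t = 1 (t = 2 - (-5 + 6) = 2 - 1*1 = 2 - 1 = 1)
J = 9 (J = 1 + 8 = 9)
F(Z) = -9 + Z
F(w(0 + y))*J = (-9 + (0 + 1/5))*9 = (-9 + 1/5)*9 = -44/5*9 = -396/5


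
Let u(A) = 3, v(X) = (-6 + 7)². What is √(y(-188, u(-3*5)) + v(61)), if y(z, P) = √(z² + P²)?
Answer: √(1 + √35353) ≈ 13.749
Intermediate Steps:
v(X) = 1 (v(X) = 1² = 1)
y(z, P) = √(P² + z²)
√(y(-188, u(-3*5)) + v(61)) = √(√(3² + (-188)²) + 1) = √(√(9 + 35344) + 1) = √(√35353 + 1) = √(1 + √35353)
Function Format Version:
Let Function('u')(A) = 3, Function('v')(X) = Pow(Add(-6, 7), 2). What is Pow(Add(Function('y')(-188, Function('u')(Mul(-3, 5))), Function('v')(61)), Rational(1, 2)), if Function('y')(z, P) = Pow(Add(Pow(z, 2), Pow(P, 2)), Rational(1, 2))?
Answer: Pow(Add(1, Pow(35353, Rational(1, 2))), Rational(1, 2)) ≈ 13.749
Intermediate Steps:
Function('v')(X) = 1 (Function('v')(X) = Pow(1, 2) = 1)
Function('y')(z, P) = Pow(Add(Pow(P, 2), Pow(z, 2)), Rational(1, 2))
Pow(Add(Function('y')(-188, Function('u')(Mul(-3, 5))), Function('v')(61)), Rational(1, 2)) = Pow(Add(Pow(Add(Pow(3, 2), Pow(-188, 2)), Rational(1, 2)), 1), Rational(1, 2)) = Pow(Add(Pow(Add(9, 35344), Rational(1, 2)), 1), Rational(1, 2)) = Pow(Add(Pow(35353, Rational(1, 2)), 1), Rational(1, 2)) = Pow(Add(1, Pow(35353, Rational(1, 2))), Rational(1, 2))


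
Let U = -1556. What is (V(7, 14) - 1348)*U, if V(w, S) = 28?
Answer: 2053920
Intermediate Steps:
(V(7, 14) - 1348)*U = (28 - 1348)*(-1556) = -1320*(-1556) = 2053920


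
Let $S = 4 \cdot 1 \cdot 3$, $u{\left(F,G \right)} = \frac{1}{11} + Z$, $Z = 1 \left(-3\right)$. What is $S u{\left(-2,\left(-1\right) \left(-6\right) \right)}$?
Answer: $- \frac{384}{11} \approx -34.909$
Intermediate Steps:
$Z = -3$
$u{\left(F,G \right)} = - \frac{32}{11}$ ($u{\left(F,G \right)} = \frac{1}{11} - 3 = - \frac{32}{11}$)
$S = 12$ ($S = 4 \cdot 3 = 12$)
$S u{\left(-2,\left(-1\right) \left(-6\right) \right)} = 12 \left(- \frac{32}{11}\right) = - \frac{384}{11}$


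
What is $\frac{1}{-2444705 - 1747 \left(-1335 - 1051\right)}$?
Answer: $\frac{1}{1723637} \approx 5.8017 \cdot 10^{-7}$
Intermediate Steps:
$\frac{1}{-2444705 - 1747 \left(-1335 - 1051\right)} = \frac{1}{-2444705 - -4168342} = \frac{1}{-2444705 + 4168342} = \frac{1}{1723637}$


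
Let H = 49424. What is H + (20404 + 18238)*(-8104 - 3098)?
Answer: -432818260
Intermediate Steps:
H + (20404 + 18238)*(-8104 - 3098) = 49424 + (20404 + 18238)*(-8104 - 3098) = 49424 + 38642*(-11202) = 49424 - 432867684 = -432818260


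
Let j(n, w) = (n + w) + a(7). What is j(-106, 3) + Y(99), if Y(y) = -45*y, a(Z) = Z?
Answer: -4551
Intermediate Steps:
j(n, w) = 7 + n + w (j(n, w) = (n + w) + 7 = 7 + n + w)
j(-106, 3) + Y(99) = (7 - 106 + 3) - 45*99 = -96 - 4455 = -4551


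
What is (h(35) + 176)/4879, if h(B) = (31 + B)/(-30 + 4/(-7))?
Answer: 18601/522053 ≈ 0.035630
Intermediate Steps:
h(B) = -217/214 - 7*B/214 (h(B) = (31 + B)/(-30 + 4*(-⅐)) = (31 + B)/(-30 - 4/7) = (31 + B)/(-214/7) = (31 + B)*(-7/214) = -217/214 - 7*B/214)
(h(35) + 176)/4879 = ((-217/214 - 7/214*35) + 176)/4879 = ((-217/214 - 245/214) + 176)*(1/4879) = (-231/107 + 176)*(1/4879) = (18601/107)*(1/4879) = 18601/522053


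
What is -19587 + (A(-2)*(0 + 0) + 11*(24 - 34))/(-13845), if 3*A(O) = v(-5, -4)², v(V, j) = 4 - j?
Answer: -54236381/2769 ≈ -19587.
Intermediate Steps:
A(O) = 64/3 (A(O) = (4 - 1*(-4))²/3 = (4 + 4)²/3 = (⅓)*8² = (⅓)*64 = 64/3)
-19587 + (A(-2)*(0 + 0) + 11*(24 - 34))/(-13845) = -19587 + (64*(0 + 0)/3 + 11*(24 - 34))/(-13845) = -19587 + ((64/3)*0 + 11*(-10))*(-1/13845) = -19587 + (0 - 110)*(-1/13845) = -19587 - 110*(-1/13845) = -19587 + 22/2769 = -54236381/2769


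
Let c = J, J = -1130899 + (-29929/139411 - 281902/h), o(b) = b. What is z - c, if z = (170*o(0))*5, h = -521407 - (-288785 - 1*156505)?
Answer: 12000550967007184/10611547087 ≈ 1.1309e+6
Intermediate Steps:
h = -76117 (h = -521407 - (-288785 - 156505) = -521407 - 1*(-445290) = -521407 + 445290 = -76117)
z = 0 (z = (170*0)*5 = 0*5 = 0)
J = -12000550967007184/10611547087 (J = -1130899 + (-29929/139411 - 281902/(-76117)) = -1130899 + (-29929*1/139411 - 281902*(-1/76117)) = -1130899 + (-29929/139411 + 281902/76117) = -1130899 + 37022134029/10611547087 = -12000550967007184/10611547087 ≈ -1.1309e+6)
c = -12000550967007184/10611547087 ≈ -1.1309e+6
z - c = 0 - 1*(-12000550967007184/10611547087) = 0 + 12000550967007184/10611547087 = 12000550967007184/10611547087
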